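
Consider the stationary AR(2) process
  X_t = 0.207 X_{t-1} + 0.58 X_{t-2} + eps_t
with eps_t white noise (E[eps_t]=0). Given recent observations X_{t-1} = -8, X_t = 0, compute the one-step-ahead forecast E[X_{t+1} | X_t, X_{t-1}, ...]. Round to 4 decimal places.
E[X_{t+1} \mid \mathcal F_t] = -4.6400

For an AR(p) model X_t = c + sum_i phi_i X_{t-i} + eps_t, the
one-step-ahead conditional mean is
  E[X_{t+1} | X_t, ...] = c + sum_i phi_i X_{t+1-i}.
Substitute known values:
  E[X_{t+1} | ...] = (0.207) * (0) + (0.58) * (-8)
                   = -4.6400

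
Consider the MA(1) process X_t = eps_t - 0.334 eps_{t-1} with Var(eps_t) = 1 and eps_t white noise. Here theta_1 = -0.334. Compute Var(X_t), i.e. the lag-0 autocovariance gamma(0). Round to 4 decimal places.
\gamma(0) = 1.1116

For an MA(q) process X_t = eps_t + sum_i theta_i eps_{t-i} with
Var(eps_t) = sigma^2, the variance is
  gamma(0) = sigma^2 * (1 + sum_i theta_i^2).
  sum_i theta_i^2 = (-0.334)^2 = 0.111556.
  gamma(0) = 1 * (1 + 0.111556) = 1 * 1.111556 = 1.111556, which rounds to 1.1116.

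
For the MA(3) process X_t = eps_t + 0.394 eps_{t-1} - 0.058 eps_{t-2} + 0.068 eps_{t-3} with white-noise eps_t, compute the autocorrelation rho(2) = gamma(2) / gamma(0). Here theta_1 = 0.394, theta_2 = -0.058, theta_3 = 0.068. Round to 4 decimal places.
\rho(2) = -0.0268

For an MA(q) process with theta_0 = 1, the autocovariance is
  gamma(k) = sigma^2 * sum_{i=0..q-k} theta_i * theta_{i+k},
and rho(k) = gamma(k) / gamma(0). Sigma^2 cancels.
  numerator   = (1)*(-0.058) + (0.394)*(0.068) = -0.031208.
  denominator = (1)^2 + (0.394)^2 + (-0.058)^2 + (0.068)^2 = 1.163224.
  rho(2) = -0.031208 / 1.163224 = -0.0268.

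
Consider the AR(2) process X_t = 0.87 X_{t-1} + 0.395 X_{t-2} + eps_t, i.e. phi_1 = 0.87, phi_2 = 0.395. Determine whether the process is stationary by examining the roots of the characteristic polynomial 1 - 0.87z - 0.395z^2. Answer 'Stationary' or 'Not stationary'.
\text{Not stationary}

The AR(p) characteristic polynomial is P(z) = 1 - 0.87z - 0.395z^2.
Stationarity requires all roots to lie outside the unit circle, i.e. |z| > 1 for every root.
Set 1 + (-0.87) z + (-0.395) z^2 = 0, i.e. a z^2 + b z + c = 0 with a = -0.395, b = -0.87, c = 1.
Discriminant D = b^2 - 4ac = (-0.87)^2 - 4*(-0.395)*1 = 0.7569 - (-1.58) = 2.3369.
D >= 0, so the roots are real: z = (-b +/- sqrt(D)) / (2a) = (0.87 +/- 1.528692) / (-0.79).
  z_1 = (0.87 + 1.528692) / (-0.79) = -3.0363,   |z_1| = 3.0363.
  z_2 = (0.87 - 1.528692) / (-0.79) = 0.8338,   |z_2| = 0.8338.
Moduli of all roots: 3.0363, 0.8338.
All moduli strictly greater than 1? No.
Verdict: Not stationary.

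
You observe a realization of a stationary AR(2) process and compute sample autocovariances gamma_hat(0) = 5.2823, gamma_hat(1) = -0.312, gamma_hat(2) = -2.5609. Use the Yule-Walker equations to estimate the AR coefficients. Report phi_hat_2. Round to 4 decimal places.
\hat\phi_{2} = -0.4900

The Yule-Walker equations for an AR(p) process read, in matrix form,
  Gamma_p phi = r_p,   with   (Gamma_p)_{ij} = gamma(|i - j|),
                       (r_p)_i = gamma(i),   i,j = 1..p.
Substitute the sample gammas (Toeplitz matrix and right-hand side of size 2):
  Gamma_p = [[5.2823, -0.312], [-0.312, 5.2823]]
  r_p     = [-0.312, -2.5609]
Written out:
  5.2823 phi_1 - 0.312 phi_2 = -0.312
  -0.312 phi_1 + 5.2823 phi_2 = -2.5609
Solve by Cramer's rule:
  det = gamma(0)^2 - gamma(1)^2 = (5.2823)^2 - (-0.312)^2 = 27.90269329 - 0.097344 = 27.80534929
  phi_hat_1 = [gamma(1) gamma(0) - gamma(1) gamma(2)] / det = [(-0.312)(5.2823) - (-0.312)(-2.5609)] / 27.80534929 = -2.4470784 / 27.80534929 = -0.088
  phi_hat_2 = [gamma(0) gamma(2) - gamma(1)^2] / det = [(5.2823)(-2.5609) - (-0.312)^2] / 27.80534929 = -13.62478607 / 27.80534929 = -0.49
So phi_hat = [-0.0880, -0.4900].
Therefore phi_hat_2 = -0.4900.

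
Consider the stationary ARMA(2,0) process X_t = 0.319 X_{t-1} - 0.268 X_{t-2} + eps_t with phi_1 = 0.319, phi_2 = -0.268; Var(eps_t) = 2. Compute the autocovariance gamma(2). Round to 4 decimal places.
\gamma(2) = -0.4319

Multiply the model equation by X_{t-k} and take expectations. With theta_0 = psi_0 = 1 and psi_j the MA(infinity) weights, this gives
  gamma(k) - sum_i phi_i gamma(k-i) = c_k,
  c_k = sigma^2 * sum_{j=k..q} theta_j psi_{j-k}   (c_k = 0 for k > q),
using gamma(-m) = gamma(m).
Pure AR (q = 0): c_0 = sigma^2 = 2, c_k = 0 for k >= 1.
Equations for k = 0, 1, 2 (AR order 2, c_2 = 0):
  (E0) gamma(0) = phi_1 gamma(1) + phi_2 gamma(2) + c_0
  (E1) gamma(1) = phi_1 gamma(0) + phi_2 gamma(1) + c_1
  (E2) gamma(2) = phi_1 gamma(1) + phi_2 gamma(0)
From (E1): gamma(1) = A gamma(0) + B with
  A = phi_1 / (1 - phi_2) = 0.319 / 1.268 = 0.251577,   B = c_1 / (1 - phi_2) = 0 / 1.268 = 0.
Insert (E2) into (E0): gamma(0) (1 - phi_2^2) = phi_1 (1 + phi_2) gamma(1) + c_0.
  phi_1 (1 + phi_2) = (0.319)(0.732) = 0.233508,   1 - phi_2^2 = 0.928176.
Replace gamma(1) by A gamma(0) + B and collect gamma(0):
  gamma(0) [0.928176 - (0.233508)(0.251577)] = c_0 = 2
  gamma(0) * 0.869431 = 2
  gamma(0) = 2 / 0.869431 = 2.300356.
  gamma(1) = A gamma(0) = (0.251577)(2.300356) = 0.578717.
  gamma(2) = phi_1 gamma(1) + phi_2 gamma(0) = (0.319)(0.578717) + (-0.268)(2.300356) = -0.431885.
Therefore gamma(2) = -0.4319 (to 4 decimal places).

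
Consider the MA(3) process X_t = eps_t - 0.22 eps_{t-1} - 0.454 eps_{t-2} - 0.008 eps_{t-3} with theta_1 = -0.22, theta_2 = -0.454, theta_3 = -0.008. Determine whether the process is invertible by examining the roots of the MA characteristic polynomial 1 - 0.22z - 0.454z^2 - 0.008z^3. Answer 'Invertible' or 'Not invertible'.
\text{Invertible}

The MA(q) characteristic polynomial is P(z) = 1 - 0.22z - 0.454z^2 - 0.008z^3.
Invertibility requires all roots to lie outside the unit circle, i.e. |z| > 1 for every root.
Degree 3: look for a simple real root z0 first, then factor out (1 - z/z0) and solve the remaining quadratic.
Testing z0 = 1.25: P(1.25) = 1 + (-0.22)(1.25) + (-0.454)(1.25)^2 + (-0.008)(1.25)^3
  = 1 + (-0.275) + (-0.709375) + (-0.015625) = 0.  So z_0 = 1.25 is a root, |z_0| = 1.25.
Divide out the factor (1 - 0.8 z) = (1 - z/z0) (since 1/z0 = 0.8):
  P(z) = (1 - 0.8 z)(1 + (0.58) z + (0.01) z^2)
  [check: z-coef 0.58 - (0.8) = -0.22; z^2-coef 0.01 - (0.8)(0.58) = -0.454; z^3-coef -(0.8)(0.01) = -0.008.]
Remaining roots from the quadratic factor 1 + (0.58) z + (0.01) z^2:
  Set 1 + (0.58) z + (0.01) z^2 = 0, i.e. a z^2 + b z + c = 0 with a = 0.01, b = 0.58, c = 1.
  Discriminant D = b^2 - 4ac = (0.58)^2 - 4*(0.01)*1 = 0.3364 - (0.04) = 0.2964.
  D >= 0, so the roots are real: z = (-b +/- sqrt(D)) / (2a) = (-0.58 +/- 0.544426) / (0.02).
    z_1 = (-0.58 + 0.544426) / (0.02) = -1.7787,   |z_1| = 1.7787.
    z_2 = (-0.58 - 0.544426) / (0.02) = -56.2213,   |z_2| = 56.2213.
Moduli of all roots: 1.2500, 1.7787, 56.2213.
All moduli strictly greater than 1? Yes.
Verdict: Invertible.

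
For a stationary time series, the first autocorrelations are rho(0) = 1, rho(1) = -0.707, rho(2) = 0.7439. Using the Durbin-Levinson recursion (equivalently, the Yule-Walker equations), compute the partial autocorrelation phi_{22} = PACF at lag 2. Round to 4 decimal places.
\phi_{22} = 0.4880

The PACF at lag k is phi_{kk}, the last component of the solution
to the Yule-Walker system G_k phi = r_k where
  (G_k)_{ij} = rho(|i - j|), (r_k)_i = rho(i), i,j = 1..k.
Equivalently, Durbin-Levinson gives phi_{kk} iteratively:
  phi_{11} = rho(1)
  phi_{kk} = [rho(k) - sum_{j=1..k-1} phi_{k-1,j} rho(k-j)]
            / [1 - sum_{j=1..k-1} phi_{k-1,j} rho(j)],
  phi_{k,j} = phi_{k-1,j} - phi_{kk} phi_{k-1,k-j},  j = 1..k-1.
Step k = 1:
  phi_11 = rho(1) = -0.707.
Step k = 2:
  phi_22 = [rho(2) - phi_11 rho(1)] / [1 - phi_11 rho(1)] = [0.7439 - (-0.707)(-0.707)] / [1 - (-0.707)(-0.707)]
         = 0.244051 / 0.500151 = 0.488.
Therefore phi_{22} = 0.4880.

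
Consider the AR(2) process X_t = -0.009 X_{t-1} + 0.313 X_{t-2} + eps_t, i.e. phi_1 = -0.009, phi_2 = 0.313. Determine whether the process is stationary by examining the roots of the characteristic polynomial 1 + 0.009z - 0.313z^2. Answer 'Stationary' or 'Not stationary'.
\text{Stationary}

The AR(p) characteristic polynomial is P(z) = 1 + 0.009z - 0.313z^2.
Stationarity requires all roots to lie outside the unit circle, i.e. |z| > 1 for every root.
Set 1 + (0.009) z + (-0.313) z^2 = 0, i.e. a z^2 + b z + c = 0 with a = -0.313, b = 0.009, c = 1.
Discriminant D = b^2 - 4ac = (0.009)^2 - 4*(-0.313)*1 = 0.000081 - (-1.252) = 1.252081.
D >= 0, so the roots are real: z = (-b +/- sqrt(D)) / (2a) = (-0.009 +/- 1.118964) / (-0.626).
  z_1 = (-0.009 + 1.118964) / (-0.626) = -1.7731,   |z_1| = 1.7731.
  z_2 = (-0.009 - 1.118964) / (-0.626) = 1.8019,   |z_2| = 1.8019.
Moduli of all roots: 1.7731, 1.8019.
All moduli strictly greater than 1? Yes.
Verdict: Stationary.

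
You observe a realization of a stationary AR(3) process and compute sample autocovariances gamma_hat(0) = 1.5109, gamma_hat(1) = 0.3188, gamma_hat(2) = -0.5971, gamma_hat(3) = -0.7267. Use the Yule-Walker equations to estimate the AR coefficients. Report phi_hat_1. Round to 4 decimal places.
\hat\phi_{1} = 0.1479

The Yule-Walker equations for an AR(p) process read, in matrix form,
  Gamma_p phi = r_p,   with   (Gamma_p)_{ij} = gamma(|i - j|),
                       (r_p)_i = gamma(i),   i,j = 1..p.
Substitute the sample gammas (Toeplitz matrix and right-hand side of size 3):
  Gamma_p = [[1.5109, 0.3188, -0.5971], [0.3188, 1.5109, 0.3188], [-0.5971, 0.3188, 1.5109]]
  r_p     = [0.3188, -0.5971, -0.7267]
Written out (R1..R3):
  (R1) 1.5109 phi_1 + 0.3188 phi_2 - 0.5971 phi_3 = 0.3188
  (R2) 0.3188 phi_1 + 1.5109 phi_2 + 0.3188 phi_3 = -0.5971
  (R3) -0.5971 phi_1 + 0.3188 phi_2 + 1.5109 phi_3 = -0.7267
Gaussian elimination:
  R2 <- R2 - (0.3188/1.5109) R1 = R2 - (0.211) R1:  1.443633 phi_2 + 0.444788 phi_3 = -0.664367
  R3 <- R3 - (-0.5971/1.5109) R1 = R3 - (-0.395195) R1:  0.444788 phi_2 + 1.274929 phi_3 = -0.600712
  R3 <- R3 - (0.444788/1.443633) R2 = R3 - (0.308103) R2:  1.137888 phi_3 = -0.396018
Back-substitution:
  phi_hat_3 = -0.396018 / 1.137888 = -0.348029
  phi_hat_2 = (-0.664367 - (0.444788)(-0.348029)) / 1.443633 = -0.352976
  phi_hat_1 = (0.3188 - (0.3188)(-0.352976) - (-0.5971)(-0.348029)) / 1.5109 = 0.147939
So phi_hat = [0.1479, -0.3530, -0.3480].
Therefore phi_hat_1 = 0.1479.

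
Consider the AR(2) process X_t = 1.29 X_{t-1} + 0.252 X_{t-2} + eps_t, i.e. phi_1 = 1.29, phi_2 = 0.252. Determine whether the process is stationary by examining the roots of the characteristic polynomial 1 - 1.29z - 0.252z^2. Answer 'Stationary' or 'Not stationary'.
\text{Not stationary}

The AR(p) characteristic polynomial is P(z) = 1 - 1.29z - 0.252z^2.
Stationarity requires all roots to lie outside the unit circle, i.e. |z| > 1 for every root.
Set 1 + (-1.29) z + (-0.252) z^2 = 0, i.e. a z^2 + b z + c = 0 with a = -0.252, b = -1.29, c = 1.
Discriminant D = b^2 - 4ac = (-1.29)^2 - 4*(-0.252)*1 = 1.6641 - (-1.008) = 2.6721.
D >= 0, so the roots are real: z = (-b +/- sqrt(D)) / (2a) = (1.29 +/- 1.634656) / (-0.504).
  z_1 = (1.29 + 1.634656) / (-0.504) = -5.8029,   |z_1| = 5.8029.
  z_2 = (1.29 - 1.634656) / (-0.504) = 0.6838,   |z_2| = 0.6838.
Moduli of all roots: 5.8029, 0.6838.
All moduli strictly greater than 1? No.
Verdict: Not stationary.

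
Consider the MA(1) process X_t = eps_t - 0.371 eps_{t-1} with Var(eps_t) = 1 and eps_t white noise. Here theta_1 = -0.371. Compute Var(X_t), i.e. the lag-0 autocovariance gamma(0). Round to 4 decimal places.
\gamma(0) = 1.1376

For an MA(q) process X_t = eps_t + sum_i theta_i eps_{t-i} with
Var(eps_t) = sigma^2, the variance is
  gamma(0) = sigma^2 * (1 + sum_i theta_i^2).
  sum_i theta_i^2 = (-0.371)^2 = 0.137641.
  gamma(0) = 1 * (1 + 0.137641) = 1 * 1.137641 = 1.137641, which rounds to 1.1376.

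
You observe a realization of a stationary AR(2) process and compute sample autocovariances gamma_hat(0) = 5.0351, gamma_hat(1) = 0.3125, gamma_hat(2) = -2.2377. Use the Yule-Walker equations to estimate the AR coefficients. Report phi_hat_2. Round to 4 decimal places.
\hat\phi_{2} = -0.4500

The Yule-Walker equations for an AR(p) process read, in matrix form,
  Gamma_p phi = r_p,   with   (Gamma_p)_{ij} = gamma(|i - j|),
                       (r_p)_i = gamma(i),   i,j = 1..p.
Substitute the sample gammas (Toeplitz matrix and right-hand side of size 2):
  Gamma_p = [[5.0351, 0.3125], [0.3125, 5.0351]]
  r_p     = [0.3125, -2.2377]
Written out:
  5.0351 phi_1 + 0.3125 phi_2 = 0.3125
  0.3125 phi_1 + 5.0351 phi_2 = -2.2377
Solve by Cramer's rule:
  det = gamma(0)^2 - gamma(1)^2 = (5.0351)^2 - (0.3125)^2 = 25.35223201 - 0.09765625 = 25.25457576
  phi_hat_1 = [gamma(1) gamma(0) - gamma(1) gamma(2)] / det = [(0.3125)(5.0351) - (0.3125)(-2.2377)] / 25.25457576 = 2.27275 / 25.25457576 = 0.09
  phi_hat_2 = [gamma(0) gamma(2) - gamma(1)^2] / det = [(5.0351)(-2.2377) - (0.3125)^2] / 25.25457576 = -11.36469952 / 25.25457576 = -0.45
So phi_hat = [0.0900, -0.4500].
Therefore phi_hat_2 = -0.4500.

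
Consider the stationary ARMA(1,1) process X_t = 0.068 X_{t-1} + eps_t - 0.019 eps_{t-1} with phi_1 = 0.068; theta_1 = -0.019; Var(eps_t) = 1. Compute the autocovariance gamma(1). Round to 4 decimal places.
\gamma(1) = 0.0492

Multiply the model equation by X_{t-k} and take expectations. With theta_0 = psi_0 = 1 and psi_j the MA(infinity) weights, this gives
  gamma(k) - sum_i phi_i gamma(k-i) = c_k,
  c_k = sigma^2 * sum_{j=k..q} theta_j psi_{j-k}   (c_k = 0 for k > q),
using gamma(-m) = gamma(m).
psi-weights needed (psi_j = theta_j + sum_i phi_i psi_{j-i}):
  psi_1 = theta_1 + phi_1 = -0.019 + (0.068) = 0.049
Right-hand sides:
  c_0 = sigma^2 (1 + theta_1 psi_1) = 1 * (1 + (-0.019)(0.049)) = 1 * 0.999069 = 0.999069
  c_1 = sigma^2 theta_1 = 1 * (-0.019) = -0.019
  c_2 = 0
Equations for k = 0 and k = 1 (AR order 1):
  gamma(0) = phi_1 gamma(1) + c_0
  gamma(1) = phi_1 gamma(0) + c_1
Substituting the second into the first: gamma(0) (1 - phi_1^2) = c_0 + phi_1 c_1, so
  gamma(0) = (c_0 + phi_1 c_1) / (1 - phi_1^2) = (0.999069 + (0.068)(-0.019)) / (1 - (0.068)^2) = 0.997777 / 0.995376 = 1.002412.
  gamma(1) = phi_1 gamma(0) + c_1 = (0.068)(1.002412) + (-0.019) = 0.049164.
Therefore gamma(1) = 0.0492 (to 4 decimal places).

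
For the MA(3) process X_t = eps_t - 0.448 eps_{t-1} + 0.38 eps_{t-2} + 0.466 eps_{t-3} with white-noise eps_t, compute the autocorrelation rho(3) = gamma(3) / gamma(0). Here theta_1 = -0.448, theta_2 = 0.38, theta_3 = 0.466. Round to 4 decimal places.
\rho(3) = 0.2983

For an MA(q) process with theta_0 = 1, the autocovariance is
  gamma(k) = sigma^2 * sum_{i=0..q-k} theta_i * theta_{i+k},
and rho(k) = gamma(k) / gamma(0). Sigma^2 cancels.
  numerator   = (1)*(0.466) = 0.466.
  denominator = (1)^2 + (-0.448)^2 + (0.38)^2 + (0.466)^2 = 1.56226.
  rho(3) = 0.466 / 1.56226 = 0.2983.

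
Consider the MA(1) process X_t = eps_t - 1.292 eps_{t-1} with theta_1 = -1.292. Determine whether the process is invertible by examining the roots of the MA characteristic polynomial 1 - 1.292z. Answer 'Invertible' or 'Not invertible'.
\text{Not invertible}

The MA(q) characteristic polynomial is P(z) = 1 - 1.292z.
Invertibility requires all roots to lie outside the unit circle, i.e. |z| > 1 for every root.
This is linear in z: 1 + (-1.292) z = 0  =>  z = -1/(-1.292) = 0.773994,  |z| = 0.773994.
Moduli of all roots: 0.7740.
All moduli strictly greater than 1? No.
Verdict: Not invertible.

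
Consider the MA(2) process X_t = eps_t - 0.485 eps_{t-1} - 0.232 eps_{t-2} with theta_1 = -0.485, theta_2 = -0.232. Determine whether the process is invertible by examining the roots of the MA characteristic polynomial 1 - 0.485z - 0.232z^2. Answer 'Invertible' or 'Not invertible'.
\text{Invertible}

The MA(q) characteristic polynomial is P(z) = 1 - 0.485z - 0.232z^2.
Invertibility requires all roots to lie outside the unit circle, i.e. |z| > 1 for every root.
Set 1 + (-0.485) z + (-0.232) z^2 = 0, i.e. a z^2 + b z + c = 0 with a = -0.232, b = -0.485, c = 1.
Discriminant D = b^2 - 4ac = (-0.485)^2 - 4*(-0.232)*1 = 0.235225 - (-0.928) = 1.163225.
D >= 0, so the roots are real: z = (-b +/- sqrt(D)) / (2a) = (0.485 +/- 1.078529) / (-0.464).
  z_1 = (0.485 + 1.078529) / (-0.464) = -3.3697,   |z_1| = 3.3697.
  z_2 = (0.485 - 1.078529) / (-0.464) = 1.2792,   |z_2| = 1.2792.
Moduli of all roots: 3.3697, 1.2792.
All moduli strictly greater than 1? Yes.
Verdict: Invertible.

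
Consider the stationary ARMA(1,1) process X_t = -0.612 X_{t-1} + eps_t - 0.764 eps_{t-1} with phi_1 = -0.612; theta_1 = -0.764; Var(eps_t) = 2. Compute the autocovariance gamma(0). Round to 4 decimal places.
\gamma(0) = 8.0544

Multiply the model equation by X_{t-k} and take expectations. With theta_0 = psi_0 = 1 and psi_j the MA(infinity) weights, this gives
  gamma(k) - sum_i phi_i gamma(k-i) = c_k,
  c_k = sigma^2 * sum_{j=k..q} theta_j psi_{j-k}   (c_k = 0 for k > q),
using gamma(-m) = gamma(m).
psi-weights needed (psi_j = theta_j + sum_i phi_i psi_{j-i}):
  psi_1 = theta_1 + phi_1 = -0.764 + (-0.612) = -1.376
Right-hand sides:
  c_0 = sigma^2 (1 + theta_1 psi_1) = 2 * (1 + (-0.764)(-1.376)) = 2 * 2.051264 = 4.102528
  c_1 = sigma^2 theta_1 = 2 * (-0.764) = -1.528
  c_2 = 0
Equations for k = 0 and k = 1 (AR order 1):
  gamma(0) = phi_1 gamma(1) + c_0
  gamma(1) = phi_1 gamma(0) + c_1
Substituting the second into the first: gamma(0) (1 - phi_1^2) = c_0 + phi_1 c_1, so
  gamma(0) = (c_0 + phi_1 c_1) / (1 - phi_1^2) = (4.102528 + (-0.612)(-1.528)) / (1 - (-0.612)^2) = 5.037664 / 0.625456 = 8.054386.
Therefore gamma(0) = 8.0544 (to 4 decimal places).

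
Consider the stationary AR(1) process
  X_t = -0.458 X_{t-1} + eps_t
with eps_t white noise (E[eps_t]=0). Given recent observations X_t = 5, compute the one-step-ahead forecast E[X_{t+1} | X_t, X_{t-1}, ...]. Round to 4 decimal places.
E[X_{t+1} \mid \mathcal F_t] = -2.2900

For an AR(p) model X_t = c + sum_i phi_i X_{t-i} + eps_t, the
one-step-ahead conditional mean is
  E[X_{t+1} | X_t, ...] = c + sum_i phi_i X_{t+1-i}.
Substitute known values:
  E[X_{t+1} | ...] = (-0.458) * (5)
                   = -2.2900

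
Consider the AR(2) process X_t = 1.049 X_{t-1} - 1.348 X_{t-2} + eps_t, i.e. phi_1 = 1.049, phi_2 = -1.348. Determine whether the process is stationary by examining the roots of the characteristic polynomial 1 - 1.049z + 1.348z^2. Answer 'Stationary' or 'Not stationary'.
\text{Not stationary}

The AR(p) characteristic polynomial is P(z) = 1 - 1.049z + 1.348z^2.
Stationarity requires all roots to lie outside the unit circle, i.e. |z| > 1 for every root.
Set 1 + (-1.049) z + (1.348) z^2 = 0, i.e. a z^2 + b z + c = 0 with a = 1.348, b = -1.049, c = 1.
Discriminant D = b^2 - 4ac = (-1.049)^2 - 4*(1.348)*1 = 1.100401 - (5.392) = -4.291599.
D < 0, so the roots are the complex-conjugate pair z = (-b +/- i sqrt(-D)) / (2a) = 0.3891 +/- 0.7684i.
For a conjugate pair |z|^2 = z * conj(z) = (product of roots) = c/a = 1/(1.348) = 0.74184, so |z| = sqrt(0.74184) = 0.8613 for both roots.
Moduli of all roots: 0.8613, 0.8613.
All moduli strictly greater than 1? No.
Verdict: Not stationary.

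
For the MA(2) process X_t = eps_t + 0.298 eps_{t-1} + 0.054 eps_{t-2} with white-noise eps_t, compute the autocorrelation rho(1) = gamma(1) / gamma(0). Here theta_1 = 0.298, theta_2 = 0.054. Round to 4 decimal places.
\rho(1) = 0.2877

For an MA(q) process with theta_0 = 1, the autocovariance is
  gamma(k) = sigma^2 * sum_{i=0..q-k} theta_i * theta_{i+k},
and rho(k) = gamma(k) / gamma(0). Sigma^2 cancels.
  numerator   = (1)*(0.298) + (0.298)*(0.054) = 0.314092.
  denominator = (1)^2 + (0.298)^2 + (0.054)^2 = 1.09172.
  rho(1) = 0.314092 / 1.09172 = 0.2877.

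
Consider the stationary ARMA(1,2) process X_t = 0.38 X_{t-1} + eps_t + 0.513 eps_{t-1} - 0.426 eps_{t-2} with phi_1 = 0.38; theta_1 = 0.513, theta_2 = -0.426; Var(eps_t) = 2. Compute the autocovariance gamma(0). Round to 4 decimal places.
\gamma(0) = 3.6125

Multiply the model equation by X_{t-k} and take expectations. With theta_0 = psi_0 = 1 and psi_j the MA(infinity) weights, this gives
  gamma(k) - sum_i phi_i gamma(k-i) = c_k,
  c_k = sigma^2 * sum_{j=k..q} theta_j psi_{j-k}   (c_k = 0 for k > q),
using gamma(-m) = gamma(m).
psi-weights needed (psi_j = theta_j + sum_i phi_i psi_{j-i}):
  psi_1 = theta_1 + phi_1 = 0.513 + (0.38) = 0.893
  psi_2 = theta_2 + phi_1 psi_1 = -0.426 + (0.38)(0.893) = -0.08666
Right-hand sides:
  c_0 = sigma^2 (1 + theta_1 psi_1 + theta_2 psi_2) = 2 * (1 + (0.513)(0.893) + (-0.426)(-0.08666)) = 2 * 1.495026 = 2.990052
  c_1 = sigma^2 (theta_1 + theta_2 psi_1) = 2 * (0.513 + (-0.426)(0.893)) = 0.265164
  c_2 = sigma^2 theta_2 = 2 * (-0.426) = -0.852
Equations for k = 0 and k = 1 (AR order 1):
  gamma(0) = phi_1 gamma(1) + c_0
  gamma(1) = phi_1 gamma(0) + c_1
Substituting the second into the first: gamma(0) (1 - phi_1^2) = c_0 + phi_1 c_1, so
  gamma(0) = (c_0 + phi_1 c_1) / (1 - phi_1^2) = (2.990052 + (0.38)(0.265164)) / (1 - (0.38)^2) = 3.090815 / 0.8556 = 3.612453.
Therefore gamma(0) = 3.6125 (to 4 decimal places).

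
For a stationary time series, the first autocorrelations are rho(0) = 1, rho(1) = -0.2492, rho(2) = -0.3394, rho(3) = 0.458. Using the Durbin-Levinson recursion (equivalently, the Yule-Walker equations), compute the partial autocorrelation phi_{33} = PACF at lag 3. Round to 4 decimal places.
\phi_{33} = 0.3010

The PACF at lag k is phi_{kk}, the last component of the solution
to the Yule-Walker system G_k phi = r_k where
  (G_k)_{ij} = rho(|i - j|), (r_k)_i = rho(i), i,j = 1..k.
Equivalently, Durbin-Levinson gives phi_{kk} iteratively:
  phi_{11} = rho(1)
  phi_{kk} = [rho(k) - sum_{j=1..k-1} phi_{k-1,j} rho(k-j)]
            / [1 - sum_{j=1..k-1} phi_{k-1,j} rho(j)],
  phi_{k,j} = phi_{k-1,j} - phi_{kk} phi_{k-1,k-j},  j = 1..k-1.
Step k = 1:
  phi_11 = rho(1) = -0.2492.
Step k = 2:
  phi_22 = [rho(2) - phi_11 rho(1)] / [1 - phi_11 rho(1)] = [-0.3394 - (-0.2492)(-0.2492)] / [1 - (-0.2492)(-0.2492)]
         = -0.40150064 / 0.93789936 = -0.428085.
  Update: phi_21 = phi_11 - phi_22 phi_11 = -0.2492 - (-0.428085)(-0.2492) = -0.355879.
Step k = 3:
  phi_33 = [rho(3) - phi_21 rho(2) - phi_22 rho(1)] / [1 - phi_21 rho(1) - phi_22 rho(2)]
    numerator   = 0.458 - (-0.355879)(-0.3394) - (-0.428085)(-0.2492) = 0.23053596
    denominator = 1 - (-0.355879)(-0.2492) - (-0.428085)(-0.3394) = 0.76602296
  phi_33 = 0.23053596 / 0.76602296 = 0.301.
Therefore phi_{33} = 0.3010.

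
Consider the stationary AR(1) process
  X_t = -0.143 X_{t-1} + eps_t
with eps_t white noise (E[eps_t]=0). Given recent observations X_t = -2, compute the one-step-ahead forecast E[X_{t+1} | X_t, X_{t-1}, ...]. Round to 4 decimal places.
E[X_{t+1} \mid \mathcal F_t] = 0.2860

For an AR(p) model X_t = c + sum_i phi_i X_{t-i} + eps_t, the
one-step-ahead conditional mean is
  E[X_{t+1} | X_t, ...] = c + sum_i phi_i X_{t+1-i}.
Substitute known values:
  E[X_{t+1} | ...] = (-0.143) * (-2)
                   = 0.2860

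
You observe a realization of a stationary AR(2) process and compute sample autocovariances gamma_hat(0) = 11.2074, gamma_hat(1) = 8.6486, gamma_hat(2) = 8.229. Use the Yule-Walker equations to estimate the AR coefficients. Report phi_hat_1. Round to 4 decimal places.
\hat\phi_{1} = 0.5070

The Yule-Walker equations for an AR(p) process read, in matrix form,
  Gamma_p phi = r_p,   with   (Gamma_p)_{ij} = gamma(|i - j|),
                       (r_p)_i = gamma(i),   i,j = 1..p.
Substitute the sample gammas (Toeplitz matrix and right-hand side of size 2):
  Gamma_p = [[11.2074, 8.6486], [8.6486, 11.2074]]
  r_p     = [8.6486, 8.229]
Written out:
  11.2074 phi_1 + 8.6486 phi_2 = 8.6486
  8.6486 phi_1 + 11.2074 phi_2 = 8.229
Solve by Cramer's rule:
  det = gamma(0)^2 - gamma(1)^2 = (11.2074)^2 - (8.6486)^2 = 125.60581476 - 74.79828196 = 50.8075328
  phi_hat_1 = [gamma(1) gamma(0) - gamma(1) gamma(2)] / det = [(8.6486)(11.2074) - (8.6486)(8.229)] / 50.8075328 = 25.75899024 / 50.8075328 = 0.507
  phi_hat_2 = [gamma(0) gamma(2) - gamma(1)^2] / det = [(11.2074)(8.229) - (8.6486)^2] / 50.8075328 = 17.42741264 / 50.8075328 = 0.343
So phi_hat = [0.5070, 0.3430].
Therefore phi_hat_1 = 0.5070.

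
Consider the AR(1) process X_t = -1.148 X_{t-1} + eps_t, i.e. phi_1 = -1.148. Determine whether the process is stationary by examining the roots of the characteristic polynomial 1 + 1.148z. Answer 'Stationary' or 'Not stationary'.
\text{Not stationary}

The AR(p) characteristic polynomial is P(z) = 1 + 1.148z.
Stationarity requires all roots to lie outside the unit circle, i.e. |z| > 1 for every root.
This is linear in z: 1 + (1.148) z = 0  =>  z = -1/(1.148) = -0.87108,  |z| = 0.87108.
Moduli of all roots: 0.8711.
All moduli strictly greater than 1? No.
Verdict: Not stationary.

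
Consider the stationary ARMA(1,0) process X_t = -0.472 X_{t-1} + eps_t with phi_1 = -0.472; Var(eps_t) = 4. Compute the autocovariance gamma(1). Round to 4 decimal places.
\gamma(1) = -2.4292

Multiply the model equation by X_{t-k} and take expectations. With theta_0 = psi_0 = 1 and psi_j the MA(infinity) weights, this gives
  gamma(k) - sum_i phi_i gamma(k-i) = c_k,
  c_k = sigma^2 * sum_{j=k..q} theta_j psi_{j-k}   (c_k = 0 for k > q),
using gamma(-m) = gamma(m).
Pure AR (q = 0): c_0 = sigma^2 = 4, c_k = 0 for k >= 1.
Equations for k = 0 and k = 1 (AR order 1):
  gamma(0) = phi_1 gamma(1) + c_0
  gamma(1) = phi_1 gamma(0) + c_1
Substituting the second into the first: gamma(0) (1 - phi_1^2) = c_0 + phi_1 c_1, so
  gamma(0) = c_0 / (1 - phi_1^2) = 4 / (1 - (-0.472)^2) = 4 / 0.777216 = 5.146574.
  gamma(1) = phi_1 gamma(0) = (-0.472)(5.146574) = -2.429183.
Therefore gamma(1) = -2.4292 (to 4 decimal places).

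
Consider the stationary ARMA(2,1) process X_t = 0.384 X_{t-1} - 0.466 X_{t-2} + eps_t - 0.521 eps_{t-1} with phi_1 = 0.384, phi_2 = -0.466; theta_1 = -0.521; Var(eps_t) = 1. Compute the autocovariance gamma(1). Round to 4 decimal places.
\gamma(1) = 0.0033

Multiply the model equation by X_{t-k} and take expectations. With theta_0 = psi_0 = 1 and psi_j the MA(infinity) weights, this gives
  gamma(k) - sum_i phi_i gamma(k-i) = c_k,
  c_k = sigma^2 * sum_{j=k..q} theta_j psi_{j-k}   (c_k = 0 for k > q),
using gamma(-m) = gamma(m).
psi-weights needed (psi_j = theta_j + sum_i phi_i psi_{j-i}):
  psi_1 = theta_1 + phi_1 = -0.521 + (0.384) = -0.137
Right-hand sides:
  c_0 = sigma^2 (1 + theta_1 psi_1) = 1 * (1 + (-0.521)(-0.137)) = 1 * 1.071377 = 1.071377
  c_1 = sigma^2 theta_1 = 1 * (-0.521) = -0.521
  c_2 = 0
Equations for k = 0, 1, 2 (AR order 2, c_2 = 0):
  (E0) gamma(0) = phi_1 gamma(1) + phi_2 gamma(2) + c_0
  (E1) gamma(1) = phi_1 gamma(0) + phi_2 gamma(1) + c_1
  (E2) gamma(2) = phi_1 gamma(1) + phi_2 gamma(0)
From (E1): gamma(1) = A gamma(0) + B with
  A = phi_1 / (1 - phi_2) = 0.384 / 1.466 = 0.261937,   B = c_1 / (1 - phi_2) = -0.521 / 1.466 = -0.355389.
Insert (E2) into (E0): gamma(0) (1 - phi_2^2) = phi_1 (1 + phi_2) gamma(1) + c_0.
  phi_1 (1 + phi_2) = (0.384)(0.534) = 0.205056,   1 - phi_2^2 = 0.782844.
Replace gamma(1) by A gamma(0) + B and collect gamma(0):
  gamma(0) [0.782844 - (0.205056)(0.261937)] = (0.205056)(-0.355389) + 1.071377
  gamma(0) * 0.729132 = 0.998502
  gamma(0) = 0.998502 / 0.729132 = 1.369439.
  gamma(1) = A gamma(0) + B = (0.261937)(1.369439) + (-0.355389) = 0.003318.
Therefore gamma(1) = 0.0033 (to 4 decimal places).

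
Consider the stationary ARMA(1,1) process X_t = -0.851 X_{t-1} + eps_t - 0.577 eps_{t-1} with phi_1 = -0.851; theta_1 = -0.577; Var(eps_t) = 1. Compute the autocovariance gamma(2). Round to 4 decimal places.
\gamma(2) = 6.5698

Multiply the model equation by X_{t-k} and take expectations. With theta_0 = psi_0 = 1 and psi_j the MA(infinity) weights, this gives
  gamma(k) - sum_i phi_i gamma(k-i) = c_k,
  c_k = sigma^2 * sum_{j=k..q} theta_j psi_{j-k}   (c_k = 0 for k > q),
using gamma(-m) = gamma(m).
psi-weights needed (psi_j = theta_j + sum_i phi_i psi_{j-i}):
  psi_1 = theta_1 + phi_1 = -0.577 + (-0.851) = -1.428
Right-hand sides:
  c_0 = sigma^2 (1 + theta_1 psi_1) = 1 * (1 + (-0.577)(-1.428)) = 1 * 1.823956 = 1.823956
  c_1 = sigma^2 theta_1 = 1 * (-0.577) = -0.577
  c_2 = 0
Equations for k = 0 and k = 1 (AR order 1):
  gamma(0) = phi_1 gamma(1) + c_0
  gamma(1) = phi_1 gamma(0) + c_1
Substituting the second into the first: gamma(0) (1 - phi_1^2) = c_0 + phi_1 c_1, so
  gamma(0) = (c_0 + phi_1 c_1) / (1 - phi_1^2) = (1.823956 + (-0.851)(-0.577)) / (1 - (-0.851)^2) = 2.314983 / 0.275799 = 8.393732.
  gamma(1) = phi_1 gamma(0) + c_1 = (-0.851)(8.393732) + (-0.577) = -7.720066.
For k = 2 (> q): gamma(2) = phi_1 gamma(1) = (-0.851)(-7.720066) = 6.569776.
Therefore gamma(2) = 6.5698 (to 4 decimal places).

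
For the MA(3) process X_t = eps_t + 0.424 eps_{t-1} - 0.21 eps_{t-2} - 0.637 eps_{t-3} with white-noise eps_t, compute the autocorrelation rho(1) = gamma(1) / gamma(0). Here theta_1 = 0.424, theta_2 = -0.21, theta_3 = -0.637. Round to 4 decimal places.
\rho(1) = 0.2876

For an MA(q) process with theta_0 = 1, the autocovariance is
  gamma(k) = sigma^2 * sum_{i=0..q-k} theta_i * theta_{i+k},
and rho(k) = gamma(k) / gamma(0). Sigma^2 cancels.
  numerator   = (1)*(0.424) + (0.424)*(-0.21) + (-0.21)*(-0.637) = 0.46873.
  denominator = (1)^2 + (0.424)^2 + (-0.21)^2 + (-0.637)^2 = 1.629645.
  rho(1) = 0.46873 / 1.629645 = 0.2876.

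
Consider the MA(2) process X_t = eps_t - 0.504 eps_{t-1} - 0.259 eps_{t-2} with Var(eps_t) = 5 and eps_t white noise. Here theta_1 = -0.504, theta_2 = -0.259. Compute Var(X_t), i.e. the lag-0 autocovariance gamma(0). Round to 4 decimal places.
\gamma(0) = 6.6055

For an MA(q) process X_t = eps_t + sum_i theta_i eps_{t-i} with
Var(eps_t) = sigma^2, the variance is
  gamma(0) = sigma^2 * (1 + sum_i theta_i^2).
  sum_i theta_i^2 = (-0.504)^2 + (-0.259)^2 = 0.254016 + 0.067081 = 0.321097.
  gamma(0) = 5 * (1 + 0.321097) = 5 * 1.321097 = 6.605485, which rounds to 6.6055.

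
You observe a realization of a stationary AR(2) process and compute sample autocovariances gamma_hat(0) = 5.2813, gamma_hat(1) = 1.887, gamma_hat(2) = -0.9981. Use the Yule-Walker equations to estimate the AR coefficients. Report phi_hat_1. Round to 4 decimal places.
\hat\phi_{1} = 0.4870

The Yule-Walker equations for an AR(p) process read, in matrix form,
  Gamma_p phi = r_p,   with   (Gamma_p)_{ij} = gamma(|i - j|),
                       (r_p)_i = gamma(i),   i,j = 1..p.
Substitute the sample gammas (Toeplitz matrix and right-hand side of size 2):
  Gamma_p = [[5.2813, 1.887], [1.887, 5.2813]]
  r_p     = [1.887, -0.9981]
Written out:
  5.2813 phi_1 + 1.887 phi_2 = 1.887
  1.887 phi_1 + 5.2813 phi_2 = -0.9981
Solve by Cramer's rule:
  det = gamma(0)^2 - gamma(1)^2 = (5.2813)^2 - (1.887)^2 = 27.89212969 - 3.560769 = 24.33136069
  phi_hat_1 = [gamma(1) gamma(0) - gamma(1) gamma(2)] / det = [(1.887)(5.2813) - (1.887)(-0.9981)] / 24.33136069 = 11.8492278 / 24.33136069 = 0.487
  phi_hat_2 = [gamma(0) gamma(2) - gamma(1)^2] / det = [(5.2813)(-0.9981) - (1.887)^2] / 24.33136069 = -8.83203453 / 24.33136069 = -0.363
So phi_hat = [0.4870, -0.3630].
Therefore phi_hat_1 = 0.4870.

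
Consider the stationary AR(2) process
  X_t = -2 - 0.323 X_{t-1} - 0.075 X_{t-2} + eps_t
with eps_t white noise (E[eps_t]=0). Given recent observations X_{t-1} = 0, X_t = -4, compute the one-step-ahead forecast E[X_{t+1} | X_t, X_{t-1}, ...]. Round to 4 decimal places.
E[X_{t+1} \mid \mathcal F_t] = -0.7080

For an AR(p) model X_t = c + sum_i phi_i X_{t-i} + eps_t, the
one-step-ahead conditional mean is
  E[X_{t+1} | X_t, ...] = c + sum_i phi_i X_{t+1-i}.
Substitute known values:
  E[X_{t+1} | ...] = -2 + (-0.323) * (-4) + (-0.075) * (0)
                   = -0.7080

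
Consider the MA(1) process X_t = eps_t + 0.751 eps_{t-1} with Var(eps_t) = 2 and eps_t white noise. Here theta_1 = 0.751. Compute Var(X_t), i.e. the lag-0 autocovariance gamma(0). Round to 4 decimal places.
\gamma(0) = 3.1280

For an MA(q) process X_t = eps_t + sum_i theta_i eps_{t-i} with
Var(eps_t) = sigma^2, the variance is
  gamma(0) = sigma^2 * (1 + sum_i theta_i^2).
  sum_i theta_i^2 = (0.751)^2 = 0.564001.
  gamma(0) = 2 * (1 + 0.564001) = 2 * 1.564001 = 3.128002, which rounds to 3.1280.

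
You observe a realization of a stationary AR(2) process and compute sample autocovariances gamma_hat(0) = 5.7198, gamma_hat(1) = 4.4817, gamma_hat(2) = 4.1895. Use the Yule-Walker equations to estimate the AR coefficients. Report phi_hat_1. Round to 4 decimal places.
\hat\phi_{1} = 0.5430

The Yule-Walker equations for an AR(p) process read, in matrix form,
  Gamma_p phi = r_p,   with   (Gamma_p)_{ij} = gamma(|i - j|),
                       (r_p)_i = gamma(i),   i,j = 1..p.
Substitute the sample gammas (Toeplitz matrix and right-hand side of size 2):
  Gamma_p = [[5.7198, 4.4817], [4.4817, 5.7198]]
  r_p     = [4.4817, 4.1895]
Written out:
  5.7198 phi_1 + 4.4817 phi_2 = 4.4817
  4.4817 phi_1 + 5.7198 phi_2 = 4.1895
Solve by Cramer's rule:
  det = gamma(0)^2 - gamma(1)^2 = (5.7198)^2 - (4.4817)^2 = 32.71611204 - 20.08563489 = 12.63047715
  phi_hat_1 = [gamma(1) gamma(0) - gamma(1) gamma(2)] / det = [(4.4817)(5.7198) - (4.4817)(4.1895)] / 12.63047715 = 6.85834551 / 12.63047715 = 0.543
  phi_hat_2 = [gamma(0) gamma(2) - gamma(1)^2] / det = [(5.7198)(4.1895) - (4.4817)^2] / 12.63047715 = 3.87746721 / 12.63047715 = 0.307
So phi_hat = [0.5430, 0.3070].
Therefore phi_hat_1 = 0.5430.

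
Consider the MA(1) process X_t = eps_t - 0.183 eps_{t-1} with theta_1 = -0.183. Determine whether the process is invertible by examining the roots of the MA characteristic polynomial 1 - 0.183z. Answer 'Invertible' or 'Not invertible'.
\text{Invertible}

The MA(q) characteristic polynomial is P(z) = 1 - 0.183z.
Invertibility requires all roots to lie outside the unit circle, i.e. |z| > 1 for every root.
This is linear in z: 1 + (-0.183) z = 0  =>  z = -1/(-0.183) = 5.464481,  |z| = 5.464481.
Moduli of all roots: 5.4645.
All moduli strictly greater than 1? Yes.
Verdict: Invertible.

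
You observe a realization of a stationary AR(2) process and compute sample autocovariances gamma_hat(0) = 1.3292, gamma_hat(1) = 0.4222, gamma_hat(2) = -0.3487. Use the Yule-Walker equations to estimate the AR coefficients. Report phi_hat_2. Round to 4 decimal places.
\hat\phi_{2} = -0.4040

The Yule-Walker equations for an AR(p) process read, in matrix form,
  Gamma_p phi = r_p,   with   (Gamma_p)_{ij} = gamma(|i - j|),
                       (r_p)_i = gamma(i),   i,j = 1..p.
Substitute the sample gammas (Toeplitz matrix and right-hand side of size 2):
  Gamma_p = [[1.3292, 0.4222], [0.4222, 1.3292]]
  r_p     = [0.4222, -0.3487]
Written out:
  1.3292 phi_1 + 0.4222 phi_2 = 0.4222
  0.4222 phi_1 + 1.3292 phi_2 = -0.3487
Solve by Cramer's rule:
  det = gamma(0)^2 - gamma(1)^2 = (1.3292)^2 - (0.4222)^2 = 1.76677264 - 0.17825284 = 1.5885198
  phi_hat_1 = [gamma(1) gamma(0) - gamma(1) gamma(2)] / det = [(0.4222)(1.3292) - (0.4222)(-0.3487)] / 1.5885198 = 0.70840938 / 1.5885198 = 0.446
  phi_hat_2 = [gamma(0) gamma(2) - gamma(1)^2] / det = [(1.3292)(-0.3487) - (0.4222)^2] / 1.5885198 = -0.64174488 / 1.5885198 = -0.404
So phi_hat = [0.4460, -0.4040].
Therefore phi_hat_2 = -0.4040.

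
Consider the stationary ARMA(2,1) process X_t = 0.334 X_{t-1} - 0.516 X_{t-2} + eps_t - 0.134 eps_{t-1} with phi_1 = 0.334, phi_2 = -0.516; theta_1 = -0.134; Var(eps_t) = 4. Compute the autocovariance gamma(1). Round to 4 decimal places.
\gamma(1) = 0.8569

Multiply the model equation by X_{t-k} and take expectations. With theta_0 = psi_0 = 1 and psi_j the MA(infinity) weights, this gives
  gamma(k) - sum_i phi_i gamma(k-i) = c_k,
  c_k = sigma^2 * sum_{j=k..q} theta_j psi_{j-k}   (c_k = 0 for k > q),
using gamma(-m) = gamma(m).
psi-weights needed (psi_j = theta_j + sum_i phi_i psi_{j-i}):
  psi_1 = theta_1 + phi_1 = -0.134 + (0.334) = 0.2
Right-hand sides:
  c_0 = sigma^2 (1 + theta_1 psi_1) = 4 * (1 + (-0.134)(0.2)) = 4 * 0.9732 = 3.8928
  c_1 = sigma^2 theta_1 = 4 * (-0.134) = -0.536
  c_2 = 0
Equations for k = 0, 1, 2 (AR order 2, c_2 = 0):
  (E0) gamma(0) = phi_1 gamma(1) + phi_2 gamma(2) + c_0
  (E1) gamma(1) = phi_1 gamma(0) + phi_2 gamma(1) + c_1
  (E2) gamma(2) = phi_1 gamma(1) + phi_2 gamma(0)
From (E1): gamma(1) = A gamma(0) + B with
  A = phi_1 / (1 - phi_2) = 0.334 / 1.516 = 0.220317,   B = c_1 / (1 - phi_2) = -0.536 / 1.516 = -0.353562.
Insert (E2) into (E0): gamma(0) (1 - phi_2^2) = phi_1 (1 + phi_2) gamma(1) + c_0.
  phi_1 (1 + phi_2) = (0.334)(0.484) = 0.161656,   1 - phi_2^2 = 0.733744.
Replace gamma(1) by A gamma(0) + B and collect gamma(0):
  gamma(0) [0.733744 - (0.161656)(0.220317)] = (0.161656)(-0.353562) + 3.8928
  gamma(0) * 0.698128 = 3.835645
  gamma(0) = 3.835645 / 0.698128 = 5.494181.
  gamma(1) = A gamma(0) + B = (0.220317)(5.494181) + (-0.353562) = 0.856897.
Therefore gamma(1) = 0.8569 (to 4 decimal places).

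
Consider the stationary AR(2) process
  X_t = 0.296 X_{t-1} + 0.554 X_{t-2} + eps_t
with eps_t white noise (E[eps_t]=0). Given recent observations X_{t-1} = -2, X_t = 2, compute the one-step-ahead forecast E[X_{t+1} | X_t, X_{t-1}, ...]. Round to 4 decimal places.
E[X_{t+1} \mid \mathcal F_t] = -0.5160

For an AR(p) model X_t = c + sum_i phi_i X_{t-i} + eps_t, the
one-step-ahead conditional mean is
  E[X_{t+1} | X_t, ...] = c + sum_i phi_i X_{t+1-i}.
Substitute known values:
  E[X_{t+1} | ...] = (0.296) * (2) + (0.554) * (-2)
                   = -0.5160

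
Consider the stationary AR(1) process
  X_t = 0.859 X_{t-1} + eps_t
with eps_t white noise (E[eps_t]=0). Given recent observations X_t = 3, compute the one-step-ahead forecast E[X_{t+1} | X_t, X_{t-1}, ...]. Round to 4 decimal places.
E[X_{t+1} \mid \mathcal F_t] = 2.5770

For an AR(p) model X_t = c + sum_i phi_i X_{t-i} + eps_t, the
one-step-ahead conditional mean is
  E[X_{t+1} | X_t, ...] = c + sum_i phi_i X_{t+1-i}.
Substitute known values:
  E[X_{t+1} | ...] = (0.859) * (3)
                   = 2.5770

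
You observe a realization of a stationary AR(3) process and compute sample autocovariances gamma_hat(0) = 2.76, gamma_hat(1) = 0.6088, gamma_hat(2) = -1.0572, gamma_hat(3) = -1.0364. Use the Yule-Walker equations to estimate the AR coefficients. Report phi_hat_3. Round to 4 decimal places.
\hat\phi_{3} = -0.2020

The Yule-Walker equations for an AR(p) process read, in matrix form,
  Gamma_p phi = r_p,   with   (Gamma_p)_{ij} = gamma(|i - j|),
                       (r_p)_i = gamma(i),   i,j = 1..p.
Substitute the sample gammas (Toeplitz matrix and right-hand side of size 3):
  Gamma_p = [[2.76, 0.6088, -1.0572], [0.6088, 2.76, 0.6088], [-1.0572, 0.6088, 2.76]]
  r_p     = [0.6088, -1.0572, -1.0364]
Written out (R1..R3):
  (R1) 2.76 phi_1 + 0.6088 phi_2 - 1.0572 phi_3 = 0.6088
  (R2) 0.6088 phi_1 + 2.76 phi_2 + 0.6088 phi_3 = -1.0572
  (R3) -1.0572 phi_1 + 0.6088 phi_2 + 2.76 phi_3 = -1.0364
Gaussian elimination:
  R2 <- R2 - (0.6088/2.76) R1 = R2 - (0.22058) R1:  2.625711 phi_2 + 0.841997 phi_3 = -1.191489
  R3 <- R3 - (-1.0572/2.76) R1 = R3 - (-0.383043) R1:  0.841997 phi_2 + 2.355046 phi_3 = -0.803203
  R3 <- R3 - (0.841997/2.625711) R2 = R3 - (0.320674) R2:  2.08504 phi_3 = -0.421124
Back-substitution:
  phi_hat_3 = -0.421124 / 2.08504 = -0.201974
  phi_hat_2 = (-1.191489 - (0.841997)(-0.201974)) / 2.625711 = -0.38901
  phi_hat_1 = (0.6088 - (0.6088)(-0.38901) - (-1.0572)(-0.201974)) / 2.76 = 0.229023
So phi_hat = [0.2290, -0.3890, -0.2020].
Therefore phi_hat_3 = -0.2020.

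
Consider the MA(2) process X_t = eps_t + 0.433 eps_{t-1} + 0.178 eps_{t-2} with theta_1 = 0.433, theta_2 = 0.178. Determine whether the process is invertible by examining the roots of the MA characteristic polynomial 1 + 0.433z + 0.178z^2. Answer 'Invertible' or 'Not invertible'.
\text{Invertible}

The MA(q) characteristic polynomial is P(z) = 1 + 0.433z + 0.178z^2.
Invertibility requires all roots to lie outside the unit circle, i.e. |z| > 1 for every root.
Set 1 + (0.433) z + (0.178) z^2 = 0, i.e. a z^2 + b z + c = 0 with a = 0.178, b = 0.433, c = 1.
Discriminant D = b^2 - 4ac = (0.433)^2 - 4*(0.178)*1 = 0.187489 - (0.712) = -0.524511.
D < 0, so the roots are the complex-conjugate pair z = (-b +/- i sqrt(-D)) / (2a) = -1.2163 +/- 2.0344i.
For a conjugate pair |z|^2 = z * conj(z) = (product of roots) = c/a = 1/(0.178) = 5.617978, so |z| = sqrt(5.617978) = 2.3702 for both roots.
Moduli of all roots: 2.3702, 2.3702.
All moduli strictly greater than 1? Yes.
Verdict: Invertible.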